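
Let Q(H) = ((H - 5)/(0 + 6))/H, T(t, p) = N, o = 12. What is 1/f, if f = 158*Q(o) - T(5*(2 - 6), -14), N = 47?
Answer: -36/1139 ≈ -0.031607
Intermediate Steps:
T(t, p) = 47
Q(H) = (-5/6 + H/6)/H (Q(H) = ((-5 + H)/6)/H = ((-5 + H)*(1/6))/H = (-5/6 + H/6)/H)
f = -1139/36 (f = 158*((1/6)*(-5 + 12)/12) - 1*47 = 158*((1/6)*(1/12)*7) - 47 = 158*(7/72) - 47 = 553/36 - 47 = -1139/36 ≈ -31.639)
1/f = 1/(-1139/36) = -36/1139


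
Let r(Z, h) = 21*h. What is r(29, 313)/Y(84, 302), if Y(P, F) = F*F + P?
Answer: 6573/91288 ≈ 0.072003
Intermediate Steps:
Y(P, F) = P + F**2 (Y(P, F) = F**2 + P = P + F**2)
r(29, 313)/Y(84, 302) = (21*313)/(84 + 302**2) = 6573/(84 + 91204) = 6573/91288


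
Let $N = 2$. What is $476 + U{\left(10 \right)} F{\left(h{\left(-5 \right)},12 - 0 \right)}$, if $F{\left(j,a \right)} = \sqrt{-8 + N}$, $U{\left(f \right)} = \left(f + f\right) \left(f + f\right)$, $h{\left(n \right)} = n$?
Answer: $476 + 400 i \sqrt{6} \approx 476.0 + 979.8 i$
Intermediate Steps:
$U{\left(f \right)} = 4 f^{2}$ ($U{\left(f \right)} = 2 f 2 f = 4 f^{2}$)
$F{\left(j,a \right)} = i \sqrt{6}$ ($F{\left(j,a \right)} = \sqrt{-8 + 2} = \sqrt{-6} = i \sqrt{6}$)
$476 + U{\left(10 \right)} F{\left(h{\left(-5 \right)},12 - 0 \right)} = 476 + 4 \cdot 10^{2} i \sqrt{6} = 476 + 4 \cdot 100 i \sqrt{6} = 476 + 400 i \sqrt{6}$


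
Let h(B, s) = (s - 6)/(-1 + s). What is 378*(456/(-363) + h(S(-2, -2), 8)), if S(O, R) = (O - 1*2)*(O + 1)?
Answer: -44388/121 ≈ -366.84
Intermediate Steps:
S(O, R) = (1 + O)*(-2 + O) (S(O, R) = (O - 2)*(1 + O) = (-2 + O)*(1 + O) = (1 + O)*(-2 + O))
h(B, s) = (-6 + s)/(-1 + s)
378*(456/(-363) + h(S(-2, -2), 8)) = 378*(456/(-363) + (-6 + 8)/(-1 + 8)) = 378*(456*(-1/363) + 2/7) = 378*(-152/121 + (⅐)*2) = 378*(-152/121 + 2/7) = 378*(-822/847) = -44388/121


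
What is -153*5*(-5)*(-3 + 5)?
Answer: 7650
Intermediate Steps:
-153*5*(-5)*(-3 + 5) = -(-3825)*2 = -153*(-50) = 7650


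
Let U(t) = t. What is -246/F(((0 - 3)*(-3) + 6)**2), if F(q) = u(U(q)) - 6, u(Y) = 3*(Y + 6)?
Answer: -82/229 ≈ -0.35808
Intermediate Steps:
u(Y) = 18 + 3*Y (u(Y) = 3*(6 + Y) = 18 + 3*Y)
F(q) = 12 + 3*q (F(q) = (18 + 3*q) - 6 = 12 + 3*q)
-246/F(((0 - 3)*(-3) + 6)**2) = -246/(12 + 3*((0 - 3)*(-3) + 6)**2) = -246/(12 + 3*(-3*(-3) + 6)**2) = -246/(12 + 3*(9 + 6)**2) = -246/(12 + 3*15**2) = -246/(12 + 3*225) = -246/(12 + 675) = -246/687 = -246*1/687 = -82/229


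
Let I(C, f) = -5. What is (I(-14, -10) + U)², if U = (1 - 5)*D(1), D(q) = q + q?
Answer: 169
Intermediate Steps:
D(q) = 2*q
U = -8 (U = (1 - 5)*(2*1) = -4*2 = -8)
(I(-14, -10) + U)² = (-5 - 8)² = (-13)² = 169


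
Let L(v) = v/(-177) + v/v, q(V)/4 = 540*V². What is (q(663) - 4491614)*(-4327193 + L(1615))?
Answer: -723772006298842174/177 ≈ -4.0891e+15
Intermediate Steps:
q(V) = 2160*V² (q(V) = 4*(540*V²) = 2160*V²)
L(v) = 1 - v/177 (L(v) = v*(-1/177) + 1 = -v/177 + 1 = 1 - v/177)
(q(663) - 4491614)*(-4327193 + L(1615)) = (2160*663² - 4491614)*(-4327193 + (1 - 1/177*1615)) = (2160*439569 - 4491614)*(-4327193 + (1 - 1615/177)) = (949469040 - 4491614)*(-4327193 - 1438/177) = 944977426*(-765914599/177) = -723772006298842174/177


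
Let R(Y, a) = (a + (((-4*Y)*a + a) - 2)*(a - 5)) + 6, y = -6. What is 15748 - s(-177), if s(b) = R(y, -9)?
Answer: 12573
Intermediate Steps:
R(Y, a) = 6 + a + (-5 + a)*(-2 + a - 4*Y*a) (R(Y, a) = (a + ((-4*Y*a + a) - 2)*(-5 + a)) + 6 = (a + ((a - 4*Y*a) - 2)*(-5 + a)) + 6 = (a + (-2 + a - 4*Y*a)*(-5 + a)) + 6 = (a + (-5 + a)*(-2 + a - 4*Y*a)) + 6 = 6 + a + (-5 + a)*(-2 + a - 4*Y*a))
s(b) = 3175 (s(b) = 16 + (-9)² - 6*(-9) - 4*(-6)*(-9)² + 20*(-6)*(-9) = 16 + 81 + 54 - 4*(-6)*81 + 1080 = 16 + 81 + 54 + 1944 + 1080 = 3175)
15748 - s(-177) = 15748 - 1*3175 = 15748 - 3175 = 12573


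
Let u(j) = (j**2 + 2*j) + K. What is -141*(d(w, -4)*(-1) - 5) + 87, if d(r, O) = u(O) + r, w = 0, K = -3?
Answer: 1497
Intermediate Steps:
u(j) = -3 + j**2 + 2*j (u(j) = (j**2 + 2*j) - 3 = -3 + j**2 + 2*j)
d(r, O) = -3 + r + O**2 + 2*O (d(r, O) = (-3 + O**2 + 2*O) + r = -3 + r + O**2 + 2*O)
-141*(d(w, -4)*(-1) - 5) + 87 = -141*((-3 + 0 + (-4)**2 + 2*(-4))*(-1) - 5) + 87 = -141*((-3 + 0 + 16 - 8)*(-1) - 5) + 87 = -141*(5*(-1) - 5) + 87 = -141*(-5 - 5) + 87 = -141*(-10) + 87 = 1410 + 87 = 1497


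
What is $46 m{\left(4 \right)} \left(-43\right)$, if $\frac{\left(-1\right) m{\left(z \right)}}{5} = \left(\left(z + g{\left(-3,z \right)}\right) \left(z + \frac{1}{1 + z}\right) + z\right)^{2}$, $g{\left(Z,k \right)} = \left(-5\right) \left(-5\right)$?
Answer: $\frac{782577898}{5} \approx 1.5652 \cdot 10^{8}$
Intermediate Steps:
$g{\left(Z,k \right)} = 25$
$m{\left(z \right)} = - 5 \left(z + \left(25 + z\right) \left(z + \frac{1}{1 + z}\right)\right)^{2}$ ($m{\left(z \right)} = - 5 \left(\left(z + 25\right) \left(z + \frac{1}{1 + z}\right) + z\right)^{2} = - 5 \left(\left(25 + z\right) \left(z + \frac{1}{1 + z}\right) + z\right)^{2} = - 5 \left(z + \left(25 + z\right) \left(z + \frac{1}{1 + z}\right)\right)^{2}$)
$46 m{\left(4 \right)} \left(-43\right) = 46 \left(- \frac{5 \left(25 + 4^{3} + 27 \cdot 4 + 27 \cdot 4^{2}\right)^{2}}{\left(1 + 4\right)^{2}}\right) \left(-43\right) = 46 \left(- \frac{5 \left(25 + 64 + 108 + 27 \cdot 16\right)^{2}}{25}\right) \left(-43\right) = 46 \left(\left(-5\right) \frac{1}{25} \left(25 + 64 + 108 + 432\right)^{2}\right) \left(-43\right) = 46 \left(\left(-5\right) \frac{1}{25} \cdot 629^{2}\right) \left(-43\right) = 46 \left(\left(-5\right) \frac{1}{25} \cdot 395641\right) \left(-43\right) = 46 \left(- \frac{395641}{5}\right) \left(-43\right) = \left(- \frac{18199486}{5}\right) \left(-43\right) = \frac{782577898}{5}$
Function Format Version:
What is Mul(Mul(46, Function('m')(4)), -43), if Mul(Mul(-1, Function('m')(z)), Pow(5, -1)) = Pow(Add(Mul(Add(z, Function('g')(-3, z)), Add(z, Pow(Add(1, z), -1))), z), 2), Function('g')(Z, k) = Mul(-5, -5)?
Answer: Rational(782577898, 5) ≈ 1.5652e+8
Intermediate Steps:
Function('g')(Z, k) = 25
Function('m')(z) = Mul(-5, Pow(Add(z, Mul(Add(25, z), Add(z, Pow(Add(1, z), -1)))), 2)) (Function('m')(z) = Mul(-5, Pow(Add(Mul(Add(z, 25), Add(z, Pow(Add(1, z), -1))), z), 2)) = Mul(-5, Pow(Add(Mul(Add(25, z), Add(z, Pow(Add(1, z), -1))), z), 2)) = Mul(-5, Pow(Add(z, Mul(Add(25, z), Add(z, Pow(Add(1, z), -1)))), 2)))
Mul(Mul(46, Function('m')(4)), -43) = Mul(Mul(46, Mul(-5, Pow(Add(1, 4), -2), Pow(Add(25, Pow(4, 3), Mul(27, 4), Mul(27, Pow(4, 2))), 2))), -43) = Mul(Mul(46, Mul(-5, Pow(5, -2), Pow(Add(25, 64, 108, Mul(27, 16)), 2))), -43) = Mul(Mul(46, Mul(-5, Rational(1, 25), Pow(Add(25, 64, 108, 432), 2))), -43) = Mul(Mul(46, Mul(-5, Rational(1, 25), Pow(629, 2))), -43) = Mul(Mul(46, Mul(-5, Rational(1, 25), 395641)), -43) = Mul(Mul(46, Rational(-395641, 5)), -43) = Mul(Rational(-18199486, 5), -43) = Rational(782577898, 5)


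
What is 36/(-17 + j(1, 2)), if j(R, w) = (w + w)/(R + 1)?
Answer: -12/5 ≈ -2.4000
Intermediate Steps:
j(R, w) = 2*w/(1 + R) (j(R, w) = (2*w)/(1 + R) = 2*w/(1 + R))
36/(-17 + j(1, 2)) = 36/(-17 + 2*2/(1 + 1)) = 36/(-17 + 2*2/2) = 36/(-17 + 2*2*(1/2)) = 36/(-17 + 2) = 36/(-15) = 36*(-1/15) = -12/5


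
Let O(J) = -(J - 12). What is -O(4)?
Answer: -8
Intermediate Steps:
O(J) = 12 - J (O(J) = -(-12 + J) = 12 - J)
-O(4) = -(12 - 1*4) = -(12 - 4) = -1*8 = -8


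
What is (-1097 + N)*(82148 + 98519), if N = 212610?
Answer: 38213419171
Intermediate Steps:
(-1097 + N)*(82148 + 98519) = (-1097 + 212610)*(82148 + 98519) = 211513*180667 = 38213419171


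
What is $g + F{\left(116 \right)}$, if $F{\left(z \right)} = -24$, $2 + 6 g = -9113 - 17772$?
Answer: $- \frac{27031}{6} \approx -4505.2$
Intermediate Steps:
$g = - \frac{26887}{6}$ ($g = - \frac{1}{3} + \frac{-9113 - 17772}{6} = - \frac{1}{3} + \frac{1}{6} \left(-26885\right) = - \frac{1}{3} - \frac{26885}{6} = - \frac{26887}{6} \approx -4481.2$)
$g + F{\left(116 \right)} = - \frac{26887}{6} - 24 = - \frac{27031}{6}$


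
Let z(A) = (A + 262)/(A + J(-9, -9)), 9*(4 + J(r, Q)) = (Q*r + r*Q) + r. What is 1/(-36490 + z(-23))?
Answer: -10/365139 ≈ -2.7387e-5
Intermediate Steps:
J(r, Q) = -4 + r/9 + 2*Q*r/9 (J(r, Q) = -4 + ((Q*r + r*Q) + r)/9 = -4 + ((Q*r + Q*r) + r)/9 = -4 + (2*Q*r + r)/9 = -4 + (r + 2*Q*r)/9 = -4 + (r/9 + 2*Q*r/9) = -4 + r/9 + 2*Q*r/9)
z(A) = (262 + A)/(13 + A) (z(A) = (A + 262)/(A + (-4 + (⅑)*(-9) + (2/9)*(-9)*(-9))) = (262 + A)/(A + (-4 - 1 + 18)) = (262 + A)/(A + 13) = (262 + A)/(13 + A))
1/(-36490 + z(-23)) = 1/(-36490 + (262 - 23)/(13 - 23)) = 1/(-36490 + 239/(-10)) = 1/(-36490 - ⅒*239) = 1/(-36490 - 239/10) = 1/(-365139/10) = -10/365139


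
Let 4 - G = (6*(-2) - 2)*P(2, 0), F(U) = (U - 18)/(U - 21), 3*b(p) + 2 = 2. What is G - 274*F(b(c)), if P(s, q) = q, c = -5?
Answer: -1616/7 ≈ -230.86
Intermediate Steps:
b(p) = 0 (b(p) = -⅔ + (⅓)*2 = -⅔ + ⅔ = 0)
F(U) = (-18 + U)/(-21 + U)
G = 4 (G = 4 - (6*(-2) - 2)*0 = 4 - (-12 - 2)*0 = 4 - (-14)*0 = 4 - 1*0 = 4 + 0 = 4)
G - 274*F(b(c)) = 4 - 274*(-18 + 0)/(-21 + 0) = 4 - 274*(-18)/(-21) = 4 - (-274)*(-18)/21 = 4 - 274*6/7 = 4 - 1644/7 = -1616/7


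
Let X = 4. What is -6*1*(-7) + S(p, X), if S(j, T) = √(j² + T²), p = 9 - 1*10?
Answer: 42 + √17 ≈ 46.123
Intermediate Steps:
p = -1 (p = 9 - 10 = -1)
S(j, T) = √(T² + j²)
-6*1*(-7) + S(p, X) = -6*1*(-7) + √(4² + (-1)²) = -6*(-7) + √(16 + 1) = 42 + √17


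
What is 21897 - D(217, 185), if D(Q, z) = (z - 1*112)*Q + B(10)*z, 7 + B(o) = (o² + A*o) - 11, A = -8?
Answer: 5686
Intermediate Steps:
B(o) = -18 + o² - 8*o (B(o) = -7 + ((o² - 8*o) - 11) = -7 + (-11 + o² - 8*o) = -18 + o² - 8*o)
D(Q, z) = 2*z + Q*(-112 + z) (D(Q, z) = (z - 1*112)*Q + (-18 + 10² - 8*10)*z = (z - 112)*Q + (-18 + 100 - 80)*z = (-112 + z)*Q + 2*z = Q*(-112 + z) + 2*z = 2*z + Q*(-112 + z))
21897 - D(217, 185) = 21897 - (-112*217 + 2*185 + 217*185) = 21897 - (-24304 + 370 + 40145) = 21897 - 1*16211 = 21897 - 16211 = 5686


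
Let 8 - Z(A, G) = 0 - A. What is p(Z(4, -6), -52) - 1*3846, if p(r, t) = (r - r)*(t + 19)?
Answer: -3846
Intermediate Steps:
Z(A, G) = 8 + A (Z(A, G) = 8 - (0 - A) = 8 - (-1)*A = 8 + A)
p(r, t) = 0 (p(r, t) = 0*(19 + t) = 0)
p(Z(4, -6), -52) - 1*3846 = 0 - 1*3846 = 0 - 3846 = -3846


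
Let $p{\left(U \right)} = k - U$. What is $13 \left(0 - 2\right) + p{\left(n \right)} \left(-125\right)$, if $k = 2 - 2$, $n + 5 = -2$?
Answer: $-901$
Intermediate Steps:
$n = -7$ ($n = -5 - 2 = -7$)
$k = 0$
$p{\left(U \right)} = - U$ ($p{\left(U \right)} = 0 - U = - U$)
$13 \left(0 - 2\right) + p{\left(n \right)} \left(-125\right) = 13 \left(0 - 2\right) + \left(-1\right) \left(-7\right) \left(-125\right) = 13 \left(0 - 2\right) + 7 \left(-125\right) = 13 \left(-2\right) - 875 = -26 - 875 = -901$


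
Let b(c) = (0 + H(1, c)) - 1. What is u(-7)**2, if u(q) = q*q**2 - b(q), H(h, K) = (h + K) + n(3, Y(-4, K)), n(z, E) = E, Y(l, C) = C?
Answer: 108241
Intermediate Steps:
H(h, K) = h + 2*K (H(h, K) = (h + K) + K = (K + h) + K = h + 2*K)
b(c) = 2*c (b(c) = (0 + (1 + 2*c)) - 1 = (1 + 2*c) - 1 = 2*c)
u(q) = q**3 - 2*q (u(q) = q*q**2 - 2*q = q**3 - 2*q)
u(-7)**2 = (-7*(-2 + (-7)**2))**2 = (-7*(-2 + 49))**2 = (-7*47)**2 = (-329)**2 = 108241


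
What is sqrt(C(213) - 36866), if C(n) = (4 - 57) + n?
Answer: I*sqrt(36706) ≈ 191.59*I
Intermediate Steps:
C(n) = -53 + n
sqrt(C(213) - 36866) = sqrt((-53 + 213) - 36866) = sqrt(160 - 36866) = sqrt(-36706) = I*sqrt(36706)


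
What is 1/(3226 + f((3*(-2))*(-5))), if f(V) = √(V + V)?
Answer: 1613/5203508 - √15/5203508 ≈ 0.00030924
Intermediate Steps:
f(V) = √2*√V (f(V) = √(2*V) = √2*√V)
1/(3226 + f((3*(-2))*(-5))) = 1/(3226 + √2*√((3*(-2))*(-5))) = 1/(3226 + √2*√(-6*(-5))) = 1/(3226 + √2*√30) = 1/(3226 + 2*√15)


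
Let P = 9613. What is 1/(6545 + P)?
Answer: 1/16158 ≈ 6.1889e-5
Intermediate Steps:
1/(6545 + P) = 1/(6545 + 9613) = 1/16158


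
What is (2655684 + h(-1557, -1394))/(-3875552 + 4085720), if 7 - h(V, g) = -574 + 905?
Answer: 36880/2919 ≈ 12.634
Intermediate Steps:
h(V, g) = -324 (h(V, g) = 7 - (-574 + 905) = 7 - 1*331 = 7 - 331 = -324)
(2655684 + h(-1557, -1394))/(-3875552 + 4085720) = (2655684 - 324)/(-3875552 + 4085720) = 2655360/210168 = 2655360*(1/210168) = 36880/2919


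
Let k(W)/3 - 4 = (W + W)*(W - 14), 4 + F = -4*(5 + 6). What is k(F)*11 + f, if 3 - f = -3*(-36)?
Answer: 196443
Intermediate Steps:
f = -105 (f = 3 - (-3)*(-36) = 3 - 1*108 = 3 - 108 = -105)
F = -48 (F = -4 - 4*(5 + 6) = -4 - 4*11 = -4 - 44 = -48)
k(W) = 12 + 6*W*(-14 + W) (k(W) = 12 + 3*((W + W)*(W - 14)) = 12 + 3*((2*W)*(-14 + W)) = 12 + 3*(2*W*(-14 + W)) = 12 + 6*W*(-14 + W))
k(F)*11 + f = (12 - 84*(-48) + 6*(-48)²)*11 - 105 = (12 + 4032 + 6*2304)*11 - 105 = (12 + 4032 + 13824)*11 - 105 = 17868*11 - 105 = 196548 - 105 = 196443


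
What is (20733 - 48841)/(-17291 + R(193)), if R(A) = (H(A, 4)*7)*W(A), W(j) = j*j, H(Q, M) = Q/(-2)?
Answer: 56216/50357981 ≈ 0.0011163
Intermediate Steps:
H(Q, M) = -Q/2 (H(Q, M) = Q*(-½) = -Q/2)
W(j) = j²
R(A) = -7*A³/2 (R(A) = (-A/2*7)*A² = (-7*A/2)*A² = -7*A³/2)
(20733 - 48841)/(-17291 + R(193)) = (20733 - 48841)/(-17291 - 7/2*193³) = -28108/(-17291 - 7/2*7189057) = -28108/(-17291 - 50323399/2) = -28108/(-50357981/2) = -28108*(-2/50357981) = 56216/50357981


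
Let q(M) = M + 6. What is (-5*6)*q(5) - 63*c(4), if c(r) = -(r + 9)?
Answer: 489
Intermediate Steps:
c(r) = -9 - r (c(r) = -(9 + r) = -9 - r)
q(M) = 6 + M
(-5*6)*q(5) - 63*c(4) = (-5*6)*(6 + 5) - 63*(-9 - 1*4) = -30*11 - 63*(-9 - 4) = -330 - 63*(-13) = -330 + 819 = 489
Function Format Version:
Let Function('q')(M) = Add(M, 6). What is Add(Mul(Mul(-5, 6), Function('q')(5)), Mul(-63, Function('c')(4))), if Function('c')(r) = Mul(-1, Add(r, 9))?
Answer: 489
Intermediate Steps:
Function('c')(r) = Add(-9, Mul(-1, r)) (Function('c')(r) = Mul(-1, Add(9, r)) = Add(-9, Mul(-1, r)))
Function('q')(M) = Add(6, M)
Add(Mul(Mul(-5, 6), Function('q')(5)), Mul(-63, Function('c')(4))) = Add(Mul(Mul(-5, 6), Add(6, 5)), Mul(-63, Add(-9, Mul(-1, 4)))) = Add(Mul(-30, 11), Mul(-63, Add(-9, -4))) = Add(-330, Mul(-63, -13)) = Add(-330, 819) = 489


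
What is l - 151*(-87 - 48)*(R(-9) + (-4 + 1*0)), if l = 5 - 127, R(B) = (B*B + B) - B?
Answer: 1569523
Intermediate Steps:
R(B) = B**2 (R(B) = (B**2 + B) - B = (B + B**2) - B = B**2)
l = -122
l - 151*(-87 - 48)*(R(-9) + (-4 + 1*0)) = -122 - 151*(-87 - 48)*((-9)**2 + (-4 + 1*0)) = -122 - (-20385)*(81 + (-4 + 0)) = -122 - (-20385)*(81 - 4) = -122 - (-20385)*77 = -122 - 151*(-10395) = -122 + 1569645 = 1569523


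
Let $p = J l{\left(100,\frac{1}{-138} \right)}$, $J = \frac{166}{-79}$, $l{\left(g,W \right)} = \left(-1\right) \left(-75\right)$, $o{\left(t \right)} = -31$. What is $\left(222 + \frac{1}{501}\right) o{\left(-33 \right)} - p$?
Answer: $- \frac{266147677}{39579} \approx -6724.5$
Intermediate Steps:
$l{\left(g,W \right)} = 75$
$J = - \frac{166}{79}$ ($J = 166 \left(- \frac{1}{79}\right) = - \frac{166}{79} \approx -2.1013$)
$p = - \frac{12450}{79}$ ($p = \left(- \frac{166}{79}\right) 75 = - \frac{12450}{79} \approx -157.59$)
$\left(222 + \frac{1}{501}\right) o{\left(-33 \right)} - p = \left(222 + \frac{1}{501}\right) \left(-31\right) - - \frac{12450}{79} = \left(222 + \frac{1}{501}\right) \left(-31\right) + \frac{12450}{79} = \frac{111223}{501} \left(-31\right) + \frac{12450}{79} = - \frac{3447913}{501} + \frac{12450}{79} = - \frac{266147677}{39579}$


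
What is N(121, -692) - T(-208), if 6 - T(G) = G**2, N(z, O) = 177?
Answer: 43435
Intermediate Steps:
T(G) = 6 - G**2
N(121, -692) - T(-208) = 177 - (6 - 1*(-208)**2) = 177 - (6 - 1*43264) = 177 - (6 - 43264) = 177 - 1*(-43258) = 177 + 43258 = 43435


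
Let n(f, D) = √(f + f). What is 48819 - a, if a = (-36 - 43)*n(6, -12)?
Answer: 48819 + 158*√3 ≈ 49093.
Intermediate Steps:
n(f, D) = √2*√f (n(f, D) = √(2*f) = √2*√f)
a = -158*√3 (a = (-36 - 43)*(√2*√6) = -158*√3 ≈ -273.66)
48819 - a = 48819 - (-158)*√3 = 48819 + 158*√3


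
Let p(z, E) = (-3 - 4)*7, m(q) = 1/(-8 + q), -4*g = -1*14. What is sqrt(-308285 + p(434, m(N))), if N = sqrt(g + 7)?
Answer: I*sqrt(308334) ≈ 555.28*I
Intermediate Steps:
g = 7/2 (g = -(-1)*14/4 = -1/4*(-14) = 7/2 ≈ 3.5000)
N = sqrt(42)/2 (N = sqrt(7/2 + 7) = sqrt(21/2) = sqrt(42)/2 ≈ 3.2404)
p(z, E) = -49 (p(z, E) = -7*7 = -49)
sqrt(-308285 + p(434, m(N))) = sqrt(-308285 - 49) = sqrt(-308334) = I*sqrt(308334)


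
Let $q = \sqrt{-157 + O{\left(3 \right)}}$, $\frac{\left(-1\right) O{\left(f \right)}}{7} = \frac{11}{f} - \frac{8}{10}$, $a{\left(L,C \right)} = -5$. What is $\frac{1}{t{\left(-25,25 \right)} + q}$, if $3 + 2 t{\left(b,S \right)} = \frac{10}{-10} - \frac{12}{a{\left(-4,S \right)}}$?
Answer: $- \frac{15}{3332} - \frac{5 i \sqrt{2490}}{3332} \approx -0.0045018 - 0.07488 i$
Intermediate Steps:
$t{\left(b,S \right)} = - \frac{4}{5}$ ($t{\left(b,S \right)} = - \frac{3}{2} + \frac{\frac{10}{-10} - \frac{12}{-5}}{2} = - \frac{3}{2} + \frac{10 \left(- \frac{1}{10}\right) - - \frac{12}{5}}{2} = - \frac{3}{2} + \frac{-1 + \frac{12}{5}}{2} = - \frac{3}{2} + \frac{1}{2} \cdot \frac{7}{5} = - \frac{3}{2} + \frac{7}{10} = - \frac{4}{5}$)
$O{\left(f \right)} = \frac{28}{5} - \frac{77}{f}$ ($O{\left(f \right)} = - 7 \left(\frac{11}{f} - \frac{8}{10}\right) = - 7 \left(\frac{11}{f} - \frac{4}{5}\right) = - 7 \left(- \frac{4}{5} + \frac{11}{f}\right) = \frac{28}{5} - \frac{77}{f}$)
$q = \frac{4 i \sqrt{2490}}{15}$ ($q = \sqrt{-157 + \left(\frac{28}{5} - \frac{77}{3}\right)} = \sqrt{-157 - \frac{301}{15}} = \sqrt{- \frac{2656}{15}} = \frac{4 i \sqrt{2490}}{15} \approx 13.307 i$)
$\frac{1}{t{\left(-25,25 \right)} + q} = \frac{1}{- \frac{4}{5} + \frac{4 i \sqrt{2490}}{15}}$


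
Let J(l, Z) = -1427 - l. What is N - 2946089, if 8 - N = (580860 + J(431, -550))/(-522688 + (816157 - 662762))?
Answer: -1087966511731/369293 ≈ -2.9461e+6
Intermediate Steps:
N = 3533346/369293 (N = 8 - (580860 + (-1427 - 1*431))/(-522688 + (816157 - 662762)) = 8 - (580860 + (-1427 - 431))/(-522688 + 153395) = 8 - (580860 - 1858)/(-369293) = 8 - 579002*(-1)/369293 = 8 - 1*(-579002/369293) = 8 + 579002/369293 = 3533346/369293 ≈ 9.5679)
N - 2946089 = 3533346/369293 - 2946089 = -1087966511731/369293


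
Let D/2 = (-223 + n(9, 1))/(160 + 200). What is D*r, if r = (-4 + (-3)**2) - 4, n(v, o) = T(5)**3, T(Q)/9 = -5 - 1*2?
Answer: -25027/18 ≈ -1390.4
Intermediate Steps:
T(Q) = -63 (T(Q) = 9*(-5 - 1*2) = 9*(-5 - 2) = 9*(-7) = -63)
n(v, o) = -250047 (n(v, o) = (-63)**3 = -250047)
r = 1 (r = (-4 + 9) - 4 = 5 - 4 = 1)
D = -25027/18 (D = 2*((-223 - 250047)/(160 + 200)) = 2*(-250270/360) = 2*(-250270*1/360) = 2*(-25027/36) = -25027/18 ≈ -1390.4)
D*r = -25027/18*1 = -25027/18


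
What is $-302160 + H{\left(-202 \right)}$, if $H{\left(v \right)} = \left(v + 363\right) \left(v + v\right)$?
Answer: $-367204$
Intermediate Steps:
$H{\left(v \right)} = 2 v \left(363 + v\right)$ ($H{\left(v \right)} = \left(363 + v\right) 2 v = 2 v \left(363 + v\right)$)
$-302160 + H{\left(-202 \right)} = -302160 + 2 \left(-202\right) \left(363 - 202\right) = -302160 + 2 \left(-202\right) 161 = -302160 - 65044 = -367204$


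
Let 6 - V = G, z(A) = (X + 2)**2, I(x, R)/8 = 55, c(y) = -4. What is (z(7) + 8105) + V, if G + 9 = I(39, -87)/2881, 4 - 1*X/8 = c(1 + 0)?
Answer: 35942916/2881 ≈ 12476.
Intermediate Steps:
I(x, R) = 440 (I(x, R) = 8*55 = 440)
X = 64 (X = 32 - 8*(-4) = 32 + 32 = 64)
G = -25489/2881 (G = -9 + 440/2881 = -25489/2881 ≈ -8.8473)
z(A) = 4356 (z(A) = (64 + 2)**2 = 66**2 = 4356)
V = 42775/2881 (V = 6 - 1*(-25489/2881) = 6 + 25489/2881 = 42775/2881 ≈ 14.847)
(z(7) + 8105) + V = (4356 + 8105) + 42775/2881 = 12461 + 42775/2881 = 35942916/2881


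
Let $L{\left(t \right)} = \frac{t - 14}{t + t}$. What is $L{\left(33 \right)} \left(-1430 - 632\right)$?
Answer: $- \frac{19589}{33} \approx -593.61$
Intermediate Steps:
$L{\left(t \right)} = \frac{-14 + t}{2 t}$
$L{\left(33 \right)} \left(-1430 - 632\right) = \frac{-14 + 33}{2 \cdot 33} \left(-1430 - 632\right) = \frac{1}{2} \cdot \frac{1}{33} \cdot 19 \left(-2062\right) = \frac{19}{66} \left(-2062\right) = - \frac{19589}{33}$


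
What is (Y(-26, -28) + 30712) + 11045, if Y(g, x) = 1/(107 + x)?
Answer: 3298804/79 ≈ 41757.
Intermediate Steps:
(Y(-26, -28) + 30712) + 11045 = (1/(107 - 28) + 30712) + 11045 = (1/79 + 30712) + 11045 = 2426249/79 + 11045 = 3298804/79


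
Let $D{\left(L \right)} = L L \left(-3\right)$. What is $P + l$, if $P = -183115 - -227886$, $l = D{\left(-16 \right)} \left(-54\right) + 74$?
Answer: $86317$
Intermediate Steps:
$D{\left(L \right)} = - 3 L^{2}$ ($D{\left(L \right)} = L^{2} \left(-3\right) = - 3 L^{2}$)
$l = 41546$ ($l = - 3 \left(-16\right)^{2} \left(-54\right) + 74 = \left(-3\right) 256 \left(-54\right) + 74 = \left(-768\right) \left(-54\right) + 74 = 41472 + 74 = 41546$)
$P = 44771$ ($P = -183115 + 227886 = 44771$)
$P + l = 44771 + 41546 = 86317$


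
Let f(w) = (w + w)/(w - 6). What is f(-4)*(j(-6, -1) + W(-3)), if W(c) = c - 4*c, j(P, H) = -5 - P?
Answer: 8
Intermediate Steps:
f(w) = 2*w/(-6 + w) (f(w) = (2*w)/(-6 + w) = 2*w/(-6 + w))
W(c) = -3*c
f(-4)*(j(-6, -1) + W(-3)) = (2*(-4)/(-6 - 4))*((-5 - 1*(-6)) - 3*(-3)) = (2*(-4)/(-10))*((-5 + 6) + 9) = (2*(-4)*(-⅒))*(1 + 9) = (⅘)*10 = 8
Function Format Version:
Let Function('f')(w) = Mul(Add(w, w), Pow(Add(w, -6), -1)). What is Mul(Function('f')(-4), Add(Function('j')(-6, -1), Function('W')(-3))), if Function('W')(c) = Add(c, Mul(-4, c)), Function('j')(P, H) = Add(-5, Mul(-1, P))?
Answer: 8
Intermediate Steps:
Function('f')(w) = Mul(2, w, Pow(Add(-6, w), -1)) (Function('f')(w) = Mul(Mul(2, w), Pow(Add(-6, w), -1)) = Mul(2, w, Pow(Add(-6, w), -1)))
Function('W')(c) = Mul(-3, c)
Mul(Function('f')(-4), Add(Function('j')(-6, -1), Function('W')(-3))) = Mul(Mul(2, -4, Pow(Add(-6, -4), -1)), Add(Add(-5, Mul(-1, -6)), Mul(-3, -3))) = Mul(Mul(2, -4, Pow(-10, -1)), Add(Add(-5, 6), 9)) = Mul(Mul(2, -4, Rational(-1, 10)), Add(1, 9)) = Mul(Rational(4, 5), 10) = 8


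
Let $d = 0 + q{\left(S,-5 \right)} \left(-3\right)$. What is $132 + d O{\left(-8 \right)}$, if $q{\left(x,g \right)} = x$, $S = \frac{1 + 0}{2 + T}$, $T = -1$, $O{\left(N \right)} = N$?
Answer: $156$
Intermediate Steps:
$S = 1$ ($S = \frac{1 + 0}{2 - 1} = 1 \cdot 1^{-1} = 1 \cdot 1 = 1$)
$d = -3$ ($d = 0 + 1 \left(-3\right) = 0 - 3 = -3$)
$132 + d O{\left(-8 \right)} = 132 - -24 = 132 + 24 = 156$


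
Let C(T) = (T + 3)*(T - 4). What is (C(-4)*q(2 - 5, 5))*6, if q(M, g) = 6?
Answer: 288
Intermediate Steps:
C(T) = (-4 + T)*(3 + T) (C(T) = (3 + T)*(-4 + T) = (-4 + T)*(3 + T))
(C(-4)*q(2 - 5, 5))*6 = ((-12 + (-4)² - 1*(-4))*6)*6 = ((-12 + 16 + 4)*6)*6 = (8*6)*6 = 48*6 = 288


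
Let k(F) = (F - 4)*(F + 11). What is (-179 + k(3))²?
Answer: 37249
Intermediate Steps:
k(F) = (-4 + F)*(11 + F)
(-179 + k(3))² = (-179 + (-44 + 3² + 7*3))² = (-179 + (-44 + 9 + 21))² = (-179 - 14)² = (-193)² = 37249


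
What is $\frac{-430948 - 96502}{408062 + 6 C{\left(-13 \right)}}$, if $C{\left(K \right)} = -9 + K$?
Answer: $- \frac{52745}{40793} \approx -1.293$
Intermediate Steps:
$\frac{-430948 - 96502}{408062 + 6 C{\left(-13 \right)}} = \frac{-430948 - 96502}{408062 + 6 \left(-9 - 13\right)} = - \frac{527450}{408062 + 6 \left(-22\right)} = - \frac{527450}{408062 - 132} = - \frac{527450}{407930} = \left(-527450\right) \frac{1}{407930} = - \frac{52745}{40793}$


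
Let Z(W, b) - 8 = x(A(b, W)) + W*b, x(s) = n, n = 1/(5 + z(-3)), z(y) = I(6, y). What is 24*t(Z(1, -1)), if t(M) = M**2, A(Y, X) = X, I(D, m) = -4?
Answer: 1536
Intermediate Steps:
z(y) = -4
n = 1 (n = 1/(5 - 4) = 1/1 = 1)
x(s) = 1
Z(W, b) = 9 + W*b (Z(W, b) = 8 + (1 + W*b) = 9 + W*b)
24*t(Z(1, -1)) = 24*(9 + 1*(-1))**2 = 24*(9 - 1)**2 = 24*8**2 = 24*64 = 1536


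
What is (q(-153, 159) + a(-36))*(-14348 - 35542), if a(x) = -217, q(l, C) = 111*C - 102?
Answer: -864593700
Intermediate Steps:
q(l, C) = -102 + 111*C
(q(-153, 159) + a(-36))*(-14348 - 35542) = ((-102 + 111*159) - 217)*(-14348 - 35542) = ((-102 + 17649) - 217)*(-49890) = (17547 - 217)*(-49890) = 17330*(-49890) = -864593700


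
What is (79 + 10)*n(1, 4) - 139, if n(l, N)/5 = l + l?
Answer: 751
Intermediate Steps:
n(l, N) = 10*l (n(l, N) = 5*(l + l) = 5*(2*l) = 10*l)
(79 + 10)*n(1, 4) - 139 = (79 + 10)*(10*1) - 139 = 89*10 - 139 = 890 - 139 = 751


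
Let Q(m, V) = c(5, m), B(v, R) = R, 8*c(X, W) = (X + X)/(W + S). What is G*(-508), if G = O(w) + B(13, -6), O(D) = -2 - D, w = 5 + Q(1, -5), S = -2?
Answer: 5969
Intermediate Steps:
c(X, W) = X/(4*(-2 + W)) (c(X, W) = ((X + X)/(W - 2))/8 = ((2*X)/(-2 + W))/8 = (2*X/(-2 + W))/8 = X/(4*(-2 + W)))
Q(m, V) = 5/(4*(-2 + m)) (Q(m, V) = (1/4)*5/(-2 + m) = 5/(4*(-2 + m)))
w = 15/4 (w = 5 + 5/(4*(-2 + 1)) = 5 + (5/4)/(-1) = 5 + (5/4)*(-1) = 5 - 5/4 = 15/4 ≈ 3.7500)
G = -47/4 (G = (-2 - 1*15/4) - 6 = (-2 - 15/4) - 6 = -23/4 - 6 = -47/4 ≈ -11.750)
G*(-508) = -47/4*(-508) = 5969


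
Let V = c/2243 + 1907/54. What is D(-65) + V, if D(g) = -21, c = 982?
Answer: 1786867/121122 ≈ 14.753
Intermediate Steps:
V = 4330429/121122 (V = 982/2243 + 1907/54 = 4330429/121122 ≈ 35.753)
D(-65) + V = -21 + 4330429/121122 = 1786867/121122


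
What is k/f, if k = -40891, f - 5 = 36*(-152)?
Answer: 40891/5467 ≈ 7.4796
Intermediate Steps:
f = -5467 (f = 5 + 36*(-152) = 5 - 5472 = -5467)
k/f = -40891/(-5467) = -40891*(-1/5467) = 40891/5467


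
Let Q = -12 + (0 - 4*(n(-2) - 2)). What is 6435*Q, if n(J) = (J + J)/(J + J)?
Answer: -51480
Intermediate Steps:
n(J) = 1 (n(J) = (2*J)/((2*J)) = (2*J)*(1/(2*J)) = 1)
Q = -8 (Q = -12 + (0 - 4*(1 - 2)) = -12 + (0 - 4*(-1)) = -12 + (0 + 4) = -12 + 4 = -8)
6435*Q = 6435*(-8) = -51480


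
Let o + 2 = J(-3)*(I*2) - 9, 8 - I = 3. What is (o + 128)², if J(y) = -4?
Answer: 5929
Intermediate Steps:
I = 5 (I = 8 - 1*3 = 8 - 3 = 5)
o = -51 (o = -2 + (-20*2 - 9) = -2 + (-4*10 - 9) = -2 + (-40 - 9) = -2 - 49 = -51)
(o + 128)² = (-51 + 128)² = 77² = 5929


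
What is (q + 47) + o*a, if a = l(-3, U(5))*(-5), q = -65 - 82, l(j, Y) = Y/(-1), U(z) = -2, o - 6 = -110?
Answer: 940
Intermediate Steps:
o = -104 (o = 6 - 110 = -104)
l(j, Y) = -Y (l(j, Y) = Y*(-1) = -Y)
q = -147
a = -10 (a = -1*(-2)*(-5) = 2*(-5) = -10)
(q + 47) + o*a = (-147 + 47) - 104*(-10) = -100 + 1040 = 940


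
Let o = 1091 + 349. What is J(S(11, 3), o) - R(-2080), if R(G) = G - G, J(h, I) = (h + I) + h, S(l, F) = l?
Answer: 1462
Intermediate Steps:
o = 1440
J(h, I) = I + 2*h (J(h, I) = (I + h) + h = I + 2*h)
R(G) = 0
J(S(11, 3), o) - R(-2080) = (1440 + 2*11) - 1*0 = (1440 + 22) + 0 = 1462 + 0 = 1462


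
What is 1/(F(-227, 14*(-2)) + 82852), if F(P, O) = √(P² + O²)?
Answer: 82852/6864401591 - √52313/6864401591 ≈ 1.2036e-5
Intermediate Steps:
F(P, O) = √(O² + P²)
1/(F(-227, 14*(-2)) + 82852) = 1/(√((14*(-2))² + (-227)²) + 82852) = 1/(√((-28)² + 51529) + 82852) = 1/(√(784 + 51529) + 82852) = 1/(√52313 + 82852) = 1/(82852 + √52313)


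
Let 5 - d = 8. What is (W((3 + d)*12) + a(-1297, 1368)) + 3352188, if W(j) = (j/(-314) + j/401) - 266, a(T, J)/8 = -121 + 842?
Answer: 3357690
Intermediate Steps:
d = -3 (d = 5 - 1*8 = 5 - 8 = -3)
a(T, J) = 5768 (a(T, J) = 8*(-121 + 842) = 8*721 = 5768)
W(j) = -266 - 87*j/125914 (W(j) = (j*(-1/314) + j*(1/401)) - 266 = (-j/314 + j/401) - 266 = -87*j/125914 - 266 = -266 - 87*j/125914)
(W((3 + d)*12) + a(-1297, 1368)) + 3352188 = ((-266 - 87*(3 - 3)*12/125914) + 5768) + 3352188 = ((-266 - 0*12) + 5768) + 3352188 = ((-266 - 87/125914*0) + 5768) + 3352188 = ((-266 + 0) + 5768) + 3352188 = (-266 + 5768) + 3352188 = 5502 + 3352188 = 3357690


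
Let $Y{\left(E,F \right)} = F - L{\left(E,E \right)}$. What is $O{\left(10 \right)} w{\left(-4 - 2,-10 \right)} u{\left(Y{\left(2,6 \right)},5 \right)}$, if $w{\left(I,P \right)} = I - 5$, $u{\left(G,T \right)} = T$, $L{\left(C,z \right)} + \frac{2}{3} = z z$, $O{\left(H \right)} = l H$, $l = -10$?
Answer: $5500$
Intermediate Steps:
$O{\left(H \right)} = - 10 H$
$L{\left(C,z \right)} = - \frac{2}{3} + z^{2}$ ($L{\left(C,z \right)} = - \frac{2}{3} + z z = - \frac{2}{3} + z^{2}$)
$Y{\left(E,F \right)} = \frac{2}{3} + F - E^{2}$ ($Y{\left(E,F \right)} = F - \left(- \frac{2}{3} + E^{2}\right) = \frac{2}{3} + F - E^{2}$)
$w{\left(I,P \right)} = -5 + I$ ($w{\left(I,P \right)} = I - 5 = -5 + I$)
$O{\left(10 \right)} w{\left(-4 - 2,-10 \right)} u{\left(Y{\left(2,6 \right)},5 \right)} = \left(-10\right) 10 \left(-5 - 6\right) 5 = - 100 \left(-5 - 6\right) 5 = \left(-100\right) \left(-11\right) 5 = 1100 \cdot 5 = 5500$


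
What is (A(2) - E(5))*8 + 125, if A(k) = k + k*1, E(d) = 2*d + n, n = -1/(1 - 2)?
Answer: 69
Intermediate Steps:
n = 1 (n = -1/(-1) = -1*(-1) = 1)
E(d) = 1 + 2*d (E(d) = 2*d + 1 = 1 + 2*d)
A(k) = 2*k (A(k) = k + k = 2*k)
(A(2) - E(5))*8 + 125 = (2*2 - (1 + 2*5))*8 + 125 = (4 - (1 + 10))*8 + 125 = (4 - 1*11)*8 + 125 = (4 - 11)*8 + 125 = -7*8 + 125 = -56 + 125 = 69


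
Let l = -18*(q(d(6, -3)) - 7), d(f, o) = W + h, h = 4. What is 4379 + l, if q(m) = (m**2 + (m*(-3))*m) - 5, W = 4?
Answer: 6899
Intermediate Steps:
d(f, o) = 8 (d(f, o) = 4 + 4 = 8)
q(m) = -5 - 2*m**2 (q(m) = (m**2 + (-3*m)*m) - 5 = (m**2 - 3*m**2) - 5 = -2*m**2 - 5 = -5 - 2*m**2)
l = 2520 (l = -18*((-5 - 2*8**2) - 7) = -18*((-5 - 2*64) - 7) = -18*((-5 - 128) - 7) = -18*(-133 - 7) = -18*(-140) = 2520)
4379 + l = 4379 + 2520 = 6899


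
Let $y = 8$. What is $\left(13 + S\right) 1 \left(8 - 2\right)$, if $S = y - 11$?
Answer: $60$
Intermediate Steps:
$S = -3$ ($S = 8 - 11 = -3$)
$\left(13 + S\right) 1 \left(8 - 2\right) = \left(13 - 3\right) 1 \left(8 - 2\right) = 10 \cdot 1 \cdot 6 = 10 \cdot 6 = 60$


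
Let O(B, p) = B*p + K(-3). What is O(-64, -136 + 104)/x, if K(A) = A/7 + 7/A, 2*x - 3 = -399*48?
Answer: -85900/402129 ≈ -0.21361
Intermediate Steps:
x = -19149/2 (x = 3/2 + (-399*48)/2 = 3/2 + (½)*(-19152) = 3/2 - 9576 = -19149/2 ≈ -9574.5)
K(A) = 7/A + A/7 (K(A) = A*(⅐) + 7/A = A/7 + 7/A = 7/A + A/7)
O(B, p) = -58/21 + B*p (O(B, p) = B*p + (7/(-3) + (⅐)*(-3)) = B*p + (7*(-⅓) - 3/7) = B*p + (-7/3 - 3/7) = B*p - 58/21 = -58/21 + B*p)
O(-64, -136 + 104)/x = (-58/21 - 64*(-136 + 104))/(-19149/2) = (-58/21 - 64*(-32))*(-2/19149) = (-58/21 + 2048)*(-2/19149) = (42950/21)*(-2/19149) = -85900/402129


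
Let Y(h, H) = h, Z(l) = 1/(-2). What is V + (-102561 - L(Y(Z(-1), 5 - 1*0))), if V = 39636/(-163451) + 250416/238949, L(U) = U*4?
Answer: -4005559303361389/39056452999 ≈ -1.0256e+5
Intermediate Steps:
Z(l) = -½
L(U) = 4*U
V = 31459763052/39056452999 (V = 39636*(-1/163451) + 250416*(1/238949) = -39636/163451 + 250416/238949 = 31459763052/39056452999 ≈ 0.80549)
V + (-102561 - L(Y(Z(-1), 5 - 1*0))) = 31459763052/39056452999 + (-102561 - 4*(-1)/2) = 31459763052/39056452999 + (-102561 - 1*(-2)) = 31459763052/39056452999 + (-102561 + 2) = 31459763052/39056452999 - 102559 = -4005559303361389/39056452999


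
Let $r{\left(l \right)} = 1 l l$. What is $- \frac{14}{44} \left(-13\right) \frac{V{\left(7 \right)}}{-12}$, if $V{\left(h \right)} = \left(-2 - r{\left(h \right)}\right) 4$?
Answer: $\frac{1547}{22} \approx 70.318$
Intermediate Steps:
$r{\left(l \right)} = l^{2}$ ($r{\left(l \right)} = l l = l^{2}$)
$V{\left(h \right)} = -8 - 4 h^{2}$ ($V{\left(h \right)} = \left(-2 - h^{2}\right) 4 = -8 - 4 h^{2}$)
$- \frac{14}{44} \left(-13\right) \frac{V{\left(7 \right)}}{-12} = - \frac{14}{44} \left(-13\right) \frac{-8 - 4 \cdot 7^{2}}{-12} = - 14 \cdot \frac{1}{44} \left(-13\right) \left(-8 - 196\right) \left(- \frac{1}{12}\right) = - \frac{7}{22} \left(-13\right) \left(-8 - 196\right) \left(- \frac{1}{12}\right) = - \frac{\left(-91\right) \left(\left(-204\right) \left(- \frac{1}{12}\right)\right)}{22} = - \frac{\left(-91\right) 17}{22} = \left(-1\right) \left(- \frac{1547}{22}\right) = \frac{1547}{22}$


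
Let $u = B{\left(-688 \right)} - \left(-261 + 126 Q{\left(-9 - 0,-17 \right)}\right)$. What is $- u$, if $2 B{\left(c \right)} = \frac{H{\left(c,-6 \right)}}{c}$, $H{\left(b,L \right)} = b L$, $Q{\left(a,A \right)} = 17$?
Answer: $1884$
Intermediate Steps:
$H{\left(b,L \right)} = L b$
$B{\left(c \right)} = -3$ ($B{\left(c \right)} = \frac{- 6 c \frac{1}{c}}{2} = \frac{1}{2} \left(-6\right) = -3$)
$u = -1884$ ($u = -3 + \left(261 - 2142\right) = -3 - 1881 = -1884$)
$- u = \left(-1\right) \left(-1884\right) = 1884$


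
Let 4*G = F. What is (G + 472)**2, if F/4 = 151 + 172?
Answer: 632025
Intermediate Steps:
F = 1292 (F = 4*(151 + 172) = 4*323 = 1292)
G = 323 (G = (1/4)*1292 = 323)
(G + 472)**2 = (323 + 472)**2 = 795**2 = 632025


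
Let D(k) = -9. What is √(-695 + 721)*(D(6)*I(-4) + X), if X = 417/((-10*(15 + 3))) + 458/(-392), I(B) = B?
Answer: 47797*√26/1470 ≈ 165.79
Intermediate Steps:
X = -5123/1470 (X = 417/((-10*18)) + 458*(-1/392) = 417/(-180) - 229/196 = 417*(-1/180) - 229/196 = -139/60 - 229/196 = -5123/1470 ≈ -3.4850)
√(-695 + 721)*(D(6)*I(-4) + X) = √(-695 + 721)*(-9*(-4) - 5123/1470) = √26*(36 - 5123/1470) = √26*(47797/1470) = 47797*√26/1470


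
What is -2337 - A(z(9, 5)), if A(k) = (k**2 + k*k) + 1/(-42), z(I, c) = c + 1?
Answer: -101177/42 ≈ -2409.0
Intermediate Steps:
z(I, c) = 1 + c
A(k) = -1/42 + 2*k**2 (A(k) = (k**2 + k**2) - 1/42 = 2*k**2 - 1/42 = -1/42 + 2*k**2)
-2337 - A(z(9, 5)) = -2337 - (-1/42 + 2*(1 + 5)**2) = -2337 - (-1/42 + 2*6**2) = -2337 - (-1/42 + 2*36) = -2337 - (-1/42 + 72) = -2337 - 1*3023/42 = -2337 - 3023/42 = -101177/42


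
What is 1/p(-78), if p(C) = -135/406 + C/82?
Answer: -16646/21369 ≈ -0.77898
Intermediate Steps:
p(C) = -135/406 + C/82 (p(C) = -135*1/406 + C*(1/82) = -135/406 + C/82)
1/p(-78) = 1/(-135/406 + (1/82)*(-78)) = 1/(-135/406 - 39/41) = 1/(-21369/16646) = -16646/21369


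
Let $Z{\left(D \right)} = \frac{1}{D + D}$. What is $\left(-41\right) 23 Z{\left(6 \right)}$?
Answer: $- \frac{943}{12} \approx -78.583$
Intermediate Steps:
$Z{\left(D \right)} = \frac{1}{2 D}$
$\left(-41\right) 23 Z{\left(6 \right)} = \left(-41\right) 23 \frac{1}{2 \cdot 6} = - 943 \cdot \frac{1}{2} \cdot \frac{1}{6} = \left(-943\right) \frac{1}{12} = - \frac{943}{12}$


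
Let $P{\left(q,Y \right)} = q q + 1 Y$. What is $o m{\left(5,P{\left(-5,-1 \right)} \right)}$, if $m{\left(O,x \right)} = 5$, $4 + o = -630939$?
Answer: $-3154715$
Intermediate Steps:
$o = -630943$ ($o = -4 - 630939 = -630943$)
$P{\left(q,Y \right)} = Y + q^{2}$ ($P{\left(q,Y \right)} = q^{2} + Y = Y + q^{2}$)
$o m{\left(5,P{\left(-5,-1 \right)} \right)} = \left(-630943\right) 5 = -3154715$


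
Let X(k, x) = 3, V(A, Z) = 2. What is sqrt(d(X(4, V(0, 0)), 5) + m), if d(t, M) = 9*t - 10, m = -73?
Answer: 2*I*sqrt(14) ≈ 7.4833*I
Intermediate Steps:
d(t, M) = -10 + 9*t
sqrt(d(X(4, V(0, 0)), 5) + m) = sqrt((-10 + 9*3) - 73) = sqrt((-10 + 27) - 73) = sqrt(17 - 73) = sqrt(-56) = 2*I*sqrt(14)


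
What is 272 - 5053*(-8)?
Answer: 40696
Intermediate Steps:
272 - 5053*(-8) = 272 - 163*(-248) = 272 + 40424 = 40696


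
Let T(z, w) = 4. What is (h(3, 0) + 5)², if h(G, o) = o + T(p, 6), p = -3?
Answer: 81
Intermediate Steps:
h(G, o) = 4 + o (h(G, o) = o + 4 = 4 + o)
(h(3, 0) + 5)² = ((4 + 0) + 5)² = (4 + 5)² = 9² = 81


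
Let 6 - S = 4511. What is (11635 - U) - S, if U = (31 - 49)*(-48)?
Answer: 15276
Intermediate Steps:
U = 864 (U = -18*(-48) = 864)
S = -4505 (S = 6 - 1*4511 = 6 - 4511 = -4505)
(11635 - U) - S = (11635 - 1*864) - 1*(-4505) = (11635 - 864) + 4505 = 10771 + 4505 = 15276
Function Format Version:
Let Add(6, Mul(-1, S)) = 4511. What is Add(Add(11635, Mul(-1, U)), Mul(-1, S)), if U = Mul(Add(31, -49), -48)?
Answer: 15276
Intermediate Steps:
U = 864 (U = Mul(-18, -48) = 864)
S = -4505 (S = Add(6, Mul(-1, 4511)) = Add(6, -4511) = -4505)
Add(Add(11635, Mul(-1, U)), Mul(-1, S)) = Add(Add(11635, Mul(-1, 864)), Mul(-1, -4505)) = Add(Add(11635, -864), 4505) = Add(10771, 4505) = 15276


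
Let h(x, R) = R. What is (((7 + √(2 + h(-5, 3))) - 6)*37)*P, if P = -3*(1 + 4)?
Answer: -555 - 555*√5 ≈ -1796.0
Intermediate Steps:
P = -15 (P = -3*5 = -15)
(((7 + √(2 + h(-5, 3))) - 6)*37)*P = (((7 + √(2 + 3)) - 6)*37)*(-15) = (((7 + √5) - 6)*37)*(-15) = ((1 + √5)*37)*(-15) = (37 + 37*√5)*(-15) = -555 - 555*√5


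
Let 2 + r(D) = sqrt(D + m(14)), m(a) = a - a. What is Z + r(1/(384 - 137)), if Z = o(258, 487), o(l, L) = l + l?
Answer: 514 + sqrt(247)/247 ≈ 514.06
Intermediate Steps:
m(a) = 0
r(D) = -2 + sqrt(D) (r(D) = -2 + sqrt(D + 0) = -2 + sqrt(D))
o(l, L) = 2*l
Z = 516 (Z = 2*258 = 516)
Z + r(1/(384 - 137)) = 516 + (-2 + sqrt(1/(384 - 137))) = 516 + (-2 + sqrt(1/247)) = 516 + (-2 + sqrt(247)/247) = 514 + sqrt(247)/247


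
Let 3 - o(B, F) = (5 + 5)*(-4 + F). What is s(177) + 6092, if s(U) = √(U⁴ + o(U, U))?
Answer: 6092 + √981504514 ≈ 37421.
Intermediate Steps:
o(B, F) = 43 - 10*F (o(B, F) = 3 - (5 + 5)*(-4 + F) = 3 - 10*(-4 + F) = 3 - (-40 + 10*F) = 3 + (40 - 10*F) = 43 - 10*F)
s(U) = √(43 + U⁴ - 10*U) (s(U) = √(U⁴ + (43 - 10*U)) = √(43 + U⁴ - 10*U))
s(177) + 6092 = √(43 + 177⁴ - 10*177) + 6092 = √(43 + 981506241 - 1770) + 6092 = √981504514 + 6092 = 6092 + √981504514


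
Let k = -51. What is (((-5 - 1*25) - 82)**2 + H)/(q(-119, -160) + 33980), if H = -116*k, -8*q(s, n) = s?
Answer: 147680/271959 ≈ 0.54302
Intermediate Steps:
q(s, n) = -s/8
H = 5916 (H = -116*(-51) = 5916)
(((-5 - 1*25) - 82)**2 + H)/(q(-119, -160) + 33980) = (((-5 - 1*25) - 82)**2 + 5916)/(-1/8*(-119) + 33980) = (((-5 - 25) - 82)**2 + 5916)/(119/8 + 33980) = ((-30 - 82)**2 + 5916)/(271959/8) = ((-112)**2 + 5916)*(8/271959) = (12544 + 5916)*(8/271959) = 18460*(8/271959) = 147680/271959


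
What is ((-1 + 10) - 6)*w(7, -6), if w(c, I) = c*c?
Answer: 147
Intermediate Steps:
w(c, I) = c²
((-1 + 10) - 6)*w(7, -6) = ((-1 + 10) - 6)*7² = (9 - 6)*49 = 3*49 = 147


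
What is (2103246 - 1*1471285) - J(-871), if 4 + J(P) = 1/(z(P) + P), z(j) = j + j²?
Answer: 478333676534/756899 ≈ 6.3197e+5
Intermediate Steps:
J(P) = -4 + 1/(P + P*(1 + P)) (J(P) = -4 + 1/(P*(1 + P) + P) = -4 + 1/(P + P*(1 + P)))
(2103246 - 1*1471285) - J(-871) = (2103246 - 1*1471285) - (1 - 8*(-871) - 4*(-871)²)/((-871)*(2 - 871)) = (2103246 - 1471285) - (-1)*(1 + 6968 - 4*758641)/(871*(-869)) = 631961 - (-1)*(-1)*(1 + 6968 - 3034564)/(871*869) = 631961 - (-1)*(-1)*(-3027595)/(871*869) = 631961 - 1*(-3027595/756899) = 631961 + 3027595/756899 = 478333676534/756899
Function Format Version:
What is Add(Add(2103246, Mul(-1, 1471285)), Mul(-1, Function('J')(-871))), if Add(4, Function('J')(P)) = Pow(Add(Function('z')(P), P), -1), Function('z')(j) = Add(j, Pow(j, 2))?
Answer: Rational(478333676534, 756899) ≈ 6.3197e+5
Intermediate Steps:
Function('J')(P) = Add(-4, Pow(Add(P, Mul(P, Add(1, P))), -1)) (Function('J')(P) = Add(-4, Pow(Add(Mul(P, Add(1, P)), P), -1)) = Add(-4, Pow(Add(P, Mul(P, Add(1, P))), -1)))
Add(Add(2103246, Mul(-1, 1471285)), Mul(-1, Function('J')(-871))) = Add(Add(2103246, Mul(-1, 1471285)), Mul(-1, Mul(Pow(-871, -1), Pow(Add(2, -871), -1), Add(1, Mul(-8, -871), Mul(-4, Pow(-871, 2)))))) = Add(Add(2103246, -1471285), Mul(-1, Mul(Rational(-1, 871), Pow(-869, -1), Add(1, 6968, Mul(-4, 758641))))) = Add(631961, Mul(-1, Mul(Rational(-1, 871), Rational(-1, 869), Add(1, 6968, -3034564)))) = Add(631961, Mul(-1, Mul(Rational(-1, 871), Rational(-1, 869), -3027595))) = Add(631961, Mul(-1, Rational(-3027595, 756899))) = Add(631961, Rational(3027595, 756899)) = Rational(478333676534, 756899)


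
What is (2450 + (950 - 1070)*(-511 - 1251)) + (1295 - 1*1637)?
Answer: 213548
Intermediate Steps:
(2450 + (950 - 1070)*(-511 - 1251)) + (1295 - 1*1637) = (2450 - 120*(-1762)) + (1295 - 1637) = (2450 + 211440) - 342 = 213890 - 342 = 213548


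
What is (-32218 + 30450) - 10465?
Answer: -12233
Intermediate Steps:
(-32218 + 30450) - 10465 = -1768 - 10465 = -12233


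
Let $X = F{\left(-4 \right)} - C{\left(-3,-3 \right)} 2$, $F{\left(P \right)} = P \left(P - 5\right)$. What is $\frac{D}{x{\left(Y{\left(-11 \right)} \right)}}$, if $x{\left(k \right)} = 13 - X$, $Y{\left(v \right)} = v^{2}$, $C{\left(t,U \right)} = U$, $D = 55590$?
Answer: $- \frac{55590}{29} \approx -1916.9$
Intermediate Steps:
$F{\left(P \right)} = P \left(-5 + P\right)$
$X = 42$ ($X = - 4 \left(-5 - 4\right) - \left(-3\right) 2 = \left(-4\right) \left(-9\right) - -6 = 36 + 6 = 42$)
$x{\left(k \right)} = -29$ ($x{\left(k \right)} = 13 - 42 = -29$)
$\frac{D}{x{\left(Y{\left(-11 \right)} \right)}} = \frac{55590}{-29} = 55590 \left(- \frac{1}{29}\right) = - \frac{55590}{29}$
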